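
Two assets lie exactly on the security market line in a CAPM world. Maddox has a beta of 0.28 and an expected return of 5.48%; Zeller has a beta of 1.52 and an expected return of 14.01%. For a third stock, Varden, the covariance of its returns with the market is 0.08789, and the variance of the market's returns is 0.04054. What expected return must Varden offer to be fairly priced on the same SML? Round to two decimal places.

MRP = (14.01% − 5.48%) / (1.52 − 0.28) = 6.8790%
R_f = 5.48% − 0.28 × 6.8790% = 3.5539%
β_Varden = Cov / Var(R_m) = 0.08789 / 0.04054 = 2.1680
E(R_Varden) = R_f + β × MRP = 3.5539% + 2.1680 × 6.8790% = 18.47%

18.47%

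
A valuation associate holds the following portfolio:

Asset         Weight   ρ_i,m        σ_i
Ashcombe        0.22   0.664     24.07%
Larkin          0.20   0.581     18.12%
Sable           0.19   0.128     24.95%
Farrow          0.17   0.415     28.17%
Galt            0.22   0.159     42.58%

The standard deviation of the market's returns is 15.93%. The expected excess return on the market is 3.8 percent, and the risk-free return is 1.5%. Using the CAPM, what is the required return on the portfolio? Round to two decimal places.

3.82%

β_Ashcombe = 0.664 × 24.07% / 15.93% = 1.0033
β_Larkin = 0.581 × 18.12% / 15.93% = 0.6609
β_Sable = 0.128 × 24.95% / 15.93% = 0.2005
β_Farrow = 0.415 × 28.17% / 15.93% = 0.7339
β_Galt = 0.159 × 42.58% / 15.93% = 0.4250
β_P = Σ w_i β_i = 0.22×1.0033 + 0.20×0.6609 + 0.19×0.2005 + 0.17×0.7339 + 0.22×0.4250 = 0.6093
E(R_P) = R_f + β_P × MRP = 1.5% + 0.6093 × 3.8% = 3.82%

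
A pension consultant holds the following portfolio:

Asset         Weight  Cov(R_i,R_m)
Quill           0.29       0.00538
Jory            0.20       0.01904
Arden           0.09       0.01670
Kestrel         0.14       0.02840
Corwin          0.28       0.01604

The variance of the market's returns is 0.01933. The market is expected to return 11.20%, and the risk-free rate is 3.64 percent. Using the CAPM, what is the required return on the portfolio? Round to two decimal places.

β_Quill = 0.00538 / 0.01933 = 0.2783
β_Jory = 0.01904 / 0.01933 = 0.9850
β_Arden = 0.01670 / 0.01933 = 0.8639
β_Kestrel = 0.02840 / 0.01933 = 1.4692
β_Corwin = 0.01604 / 0.01933 = 0.8298
β_P = Σ w_i β_i = 0.29×0.2783 + 0.20×0.9850 + 0.09×0.8639 + 0.14×1.4692 + 0.28×0.8298 = 0.7935
MRP = 11.20% − 3.64% = 7.56%
E(R_P) = R_f + β_P × MRP = 3.64% + 0.7935 × 7.56% = 9.64%

9.64%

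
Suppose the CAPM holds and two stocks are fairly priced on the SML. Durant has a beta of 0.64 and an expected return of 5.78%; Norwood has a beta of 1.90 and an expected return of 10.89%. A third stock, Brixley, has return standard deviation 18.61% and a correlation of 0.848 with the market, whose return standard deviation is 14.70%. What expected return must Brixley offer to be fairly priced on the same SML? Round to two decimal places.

MRP = (10.89% − 5.78%) / (1.90 − 0.64) = 4.0556%
R_f = 5.78% − 0.64 × 4.0556% = 3.1844%
β_Brixley = ρ·σ_i/σ_m = 0.848 × 18.61 / 14.70 = 1.0736
E(R_Brixley) = R_f + β × MRP = 3.1844% + 1.0736 × 4.0556% = 7.54%

7.54%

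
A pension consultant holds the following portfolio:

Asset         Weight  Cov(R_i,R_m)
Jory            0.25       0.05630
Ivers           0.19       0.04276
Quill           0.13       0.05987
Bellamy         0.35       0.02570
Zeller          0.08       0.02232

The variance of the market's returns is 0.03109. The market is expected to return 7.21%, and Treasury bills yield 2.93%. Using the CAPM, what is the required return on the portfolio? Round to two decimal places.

β_Jory = 0.05630 / 0.03109 = 1.8109
β_Ivers = 0.04276 / 0.03109 = 1.3754
β_Quill = 0.05987 / 0.03109 = 1.9257
β_Bellamy = 0.02570 / 0.03109 = 0.8266
β_Zeller = 0.02232 / 0.03109 = 0.7179
β_P = Σ w_i β_i = 0.25×1.8109 + 0.19×1.3754 + 0.13×1.9257 + 0.35×0.8266 + 0.08×0.7179 = 1.3111
MRP = 7.21% − 2.93% = 4.28%
E(R_P) = R_f + β_P × MRP = 2.93% + 1.3111 × 4.28% = 8.54%

8.54%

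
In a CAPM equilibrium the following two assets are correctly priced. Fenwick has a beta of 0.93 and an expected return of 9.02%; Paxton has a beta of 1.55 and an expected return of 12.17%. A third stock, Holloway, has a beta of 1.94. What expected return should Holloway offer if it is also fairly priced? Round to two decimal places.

14.15%

MRP (SML slope) = (12.17% − 9.02%) / (1.55 − 0.93) = 3.15% / 0.62 = 5.0806%
R_f (intercept) = 9.02% − 0.93 × 5.0806% = 4.2950%
E(R_Holloway) = R_f + β × MRP = 4.2950% + 1.94 × 5.0806% = 14.15%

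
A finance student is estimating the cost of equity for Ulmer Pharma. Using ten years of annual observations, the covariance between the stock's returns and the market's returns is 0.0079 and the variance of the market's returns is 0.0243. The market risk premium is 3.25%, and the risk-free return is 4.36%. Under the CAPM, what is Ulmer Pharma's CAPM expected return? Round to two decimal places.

β = Cov(R_i, R_m) / Var(R_m) = 0.0079 / 0.0243 = 0.3251
E(R) = R_f + β × MRP = 4.36% + 0.3251 × 3.25% = 5.42%

5.42%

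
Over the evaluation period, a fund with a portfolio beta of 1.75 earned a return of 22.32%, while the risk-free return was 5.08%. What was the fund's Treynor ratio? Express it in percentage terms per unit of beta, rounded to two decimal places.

Treynor = (R_P − R_f) / β_P = (22.32% − 5.08%) / 1.7500 = 17.24% / 1.7500 = 9.85%

9.85%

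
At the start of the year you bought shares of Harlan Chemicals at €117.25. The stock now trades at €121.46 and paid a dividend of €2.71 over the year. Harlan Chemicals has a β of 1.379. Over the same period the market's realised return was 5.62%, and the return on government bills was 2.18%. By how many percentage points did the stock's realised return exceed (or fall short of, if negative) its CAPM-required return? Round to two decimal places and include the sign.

Realised HPR = (P1 + D1 − P0) / P0 = (121.46 + 2.71 − 117.25) / 117.25 = 6.92 / 117.25 = 5.9019%
MRP = 5.62% − 2.18% = 3.44%
CAPM required = R_f + β·MRP = 2.18% + 1.379 × 3.44% = 6.92376%
α = realised − required = 5.9019% − 6.92376% = -1.02%

-1.02%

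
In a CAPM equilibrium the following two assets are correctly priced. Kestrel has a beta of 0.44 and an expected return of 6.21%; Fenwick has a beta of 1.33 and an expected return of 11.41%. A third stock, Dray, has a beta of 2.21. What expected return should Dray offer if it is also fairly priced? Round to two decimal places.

16.55%

MRP (SML slope) = (11.41% − 6.21%) / (1.33 − 0.44) = 5.20% / 0.89 = 5.8427%
R_f (intercept) = 6.21% − 0.44 × 5.8427% = 3.6392%
E(R_Dray) = R_f + β × MRP = 3.6392% + 2.21 × 5.8427% = 16.55%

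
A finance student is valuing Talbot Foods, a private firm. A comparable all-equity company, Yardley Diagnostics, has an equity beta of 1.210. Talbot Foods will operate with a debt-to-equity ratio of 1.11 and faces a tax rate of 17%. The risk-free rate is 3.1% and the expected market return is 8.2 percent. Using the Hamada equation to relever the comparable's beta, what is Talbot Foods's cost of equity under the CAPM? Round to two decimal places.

β_L = β_U × [1 + (1 − t)(D/E)] = 1.210 × [1 + (1 − 0.17) × 1.11]
    = 1.210 × [1 + 0.83 × 1.11] = 1.210 × 1.9213 = 2.3248
MRP = 8.2% − 3.1% = 5.10%
E(R) = R_f + β_L × MRP = 3.1% + 2.3248 × 5.1% = 14.96%

14.96%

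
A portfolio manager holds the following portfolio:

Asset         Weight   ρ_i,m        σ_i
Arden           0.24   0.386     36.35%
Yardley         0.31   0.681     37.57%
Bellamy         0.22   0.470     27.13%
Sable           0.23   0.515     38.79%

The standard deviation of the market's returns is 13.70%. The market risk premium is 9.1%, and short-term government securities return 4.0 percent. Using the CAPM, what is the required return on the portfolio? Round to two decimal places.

16.42%

β_Arden = 0.386 × 36.35% / 13.70% = 1.0242
β_Yardley = 0.681 × 37.57% / 13.70% = 1.8675
β_Bellamy = 0.470 × 27.13% / 13.70% = 0.9307
β_Sable = 0.515 × 38.79% / 13.70% = 1.4582
β_P = Σ w_i β_i = 0.24×1.0242 + 0.31×1.8675 + 0.22×0.9307 + 0.23×1.4582 = 1.3649
E(R_P) = R_f + β_P × MRP = 4.0% + 1.3649 × 9.1% = 16.42%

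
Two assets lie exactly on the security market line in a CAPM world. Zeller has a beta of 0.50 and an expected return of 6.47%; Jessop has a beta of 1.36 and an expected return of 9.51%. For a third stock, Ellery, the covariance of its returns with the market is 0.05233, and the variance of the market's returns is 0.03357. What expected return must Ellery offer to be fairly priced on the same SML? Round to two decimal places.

MRP = (9.51% − 6.47%) / (1.36 − 0.50) = 3.5349%
R_f = 6.47% − 0.50 × 3.5349% = 4.7026%
β_Ellery = Cov / Var(R_m) = 0.05233 / 0.03357 = 1.5588
E(R_Ellery) = R_f + β × MRP = 4.7026% + 1.5588 × 3.5349% = 10.21%

10.21%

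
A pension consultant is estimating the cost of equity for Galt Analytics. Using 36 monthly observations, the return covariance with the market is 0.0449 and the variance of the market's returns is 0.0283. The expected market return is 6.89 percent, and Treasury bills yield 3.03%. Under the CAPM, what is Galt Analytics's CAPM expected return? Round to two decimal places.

β = Cov(R_i, R_m) / Var(R_m) = 0.0449 / 0.0283 = 1.5866
MRP = 6.89% − 3.03% = 3.86%
E(R) = R_f + β × MRP = 3.03% + 1.5866 × 3.86% = 9.15%

9.15%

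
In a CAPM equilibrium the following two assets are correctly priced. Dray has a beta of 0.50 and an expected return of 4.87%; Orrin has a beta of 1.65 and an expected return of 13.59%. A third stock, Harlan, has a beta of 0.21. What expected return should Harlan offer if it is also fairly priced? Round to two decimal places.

MRP (SML slope) = (13.59% − 4.87%) / (1.65 − 0.50) = 8.72% / 1.15 = 7.5826%
R_f (intercept) = 4.87% − 0.50 × 7.5826% = 1.0787%
E(R_Harlan) = R_f + β × MRP = 1.0787% + 0.21 × 7.5826% = 2.67%

2.67%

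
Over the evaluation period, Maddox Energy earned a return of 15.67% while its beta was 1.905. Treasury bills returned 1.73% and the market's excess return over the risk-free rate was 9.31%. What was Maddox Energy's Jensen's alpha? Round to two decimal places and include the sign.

-3.80%

CAPM benchmark = R_f + β(R_m − R_f) = 1.73% + 1.905 × 9.31% = 19.46555%
α = actual − benchmark = 15.67% − 19.46555% = -3.80%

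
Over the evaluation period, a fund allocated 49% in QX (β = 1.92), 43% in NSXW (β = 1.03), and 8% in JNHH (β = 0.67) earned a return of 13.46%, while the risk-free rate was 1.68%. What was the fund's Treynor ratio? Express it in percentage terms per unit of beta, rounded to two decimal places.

β_P = 0.49×1.92 + 0.43×1.03 + 0.08×0.67 = 1.4373
Treynor = (R_P − R_f) / β_P = (13.46% − 1.68%) / 1.4373 = 11.78% / 1.4373 = 8.20%

8.20%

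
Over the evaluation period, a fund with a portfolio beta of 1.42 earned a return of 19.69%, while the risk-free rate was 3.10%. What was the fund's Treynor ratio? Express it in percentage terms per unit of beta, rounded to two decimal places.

11.68%

Treynor = (R_P − R_f) / β_P = (19.69% − 3.10%) / 1.4200 = 16.59% / 1.4200 = 11.68%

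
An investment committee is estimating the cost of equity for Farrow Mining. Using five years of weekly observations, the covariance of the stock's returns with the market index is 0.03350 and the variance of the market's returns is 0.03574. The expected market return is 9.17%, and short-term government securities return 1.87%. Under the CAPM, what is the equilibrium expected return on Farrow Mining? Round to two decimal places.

β = Cov(R_i, R_m) / Var(R_m) = 0.03350 / 0.03574 = 0.9373
MRP = 9.17% − 1.87% = 7.30%
E(R) = R_f + β × MRP = 1.87% + 0.9373 × 7.30% = 8.71%

8.71%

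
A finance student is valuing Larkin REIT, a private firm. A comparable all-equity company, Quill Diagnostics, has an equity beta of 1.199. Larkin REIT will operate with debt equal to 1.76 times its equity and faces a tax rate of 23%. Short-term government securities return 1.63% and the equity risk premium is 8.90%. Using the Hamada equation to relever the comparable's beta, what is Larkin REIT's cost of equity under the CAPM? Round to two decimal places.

β_L = β_U × [1 + (1 − t)(D/E)] = 1.199 × [1 + (1 − 0.23) × 1.76]
    = 1.199 × [1 + 0.77 × 1.76] = 1.199 × 2.3552 = 2.8239
E(R) = R_f + β_L × MRP = 1.63% + 2.8239 × 8.90% = 26.76%

26.76%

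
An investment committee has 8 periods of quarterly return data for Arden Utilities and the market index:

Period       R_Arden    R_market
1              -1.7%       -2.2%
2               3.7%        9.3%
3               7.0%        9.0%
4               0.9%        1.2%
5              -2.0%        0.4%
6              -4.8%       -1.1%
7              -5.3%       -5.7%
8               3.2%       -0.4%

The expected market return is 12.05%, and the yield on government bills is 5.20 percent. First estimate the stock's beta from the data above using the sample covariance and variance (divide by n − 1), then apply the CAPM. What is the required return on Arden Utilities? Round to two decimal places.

9.94%

Mean R_i = (-1.7 + 3.7 + 7.0 + 0.9 − 2.0 − 4.8 − 5.3 + 3.2) / 8 = 0.1250%
Mean R_m = (-2.2 + 9.3 + 9.0 + 1.2 + 0.4 − 1.1 − 5.7 − 0.4) / 8 = 1.3125%
Σ(R_i − R̄_i)(R_m − R̄_m) = 134.3275  ⇒  Cov = 134.3275 / 7 = 19.1896
Σ(R_m − R̄_m)² = 194.0088  ⇒  Var(R_m) = 194.0088 / 7 = 27.7155
β = Cov / Var(R_m) = 19.1896 / 27.7155 = 0.6924
MRP = 12.05% − 5.20% = 6.85%
E(R) = R_f + β × MRP = 5.20% + 0.6924 × 6.85% = 9.94%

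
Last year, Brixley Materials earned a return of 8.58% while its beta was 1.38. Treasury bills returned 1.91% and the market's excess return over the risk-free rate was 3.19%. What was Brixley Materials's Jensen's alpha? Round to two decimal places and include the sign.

CAPM benchmark = R_f + β(R_m − R_f) = 1.91% + 1.38 × 3.19% = 6.3122%
α = actual − benchmark = 8.58% − 6.3122% = +2.27%

+2.27%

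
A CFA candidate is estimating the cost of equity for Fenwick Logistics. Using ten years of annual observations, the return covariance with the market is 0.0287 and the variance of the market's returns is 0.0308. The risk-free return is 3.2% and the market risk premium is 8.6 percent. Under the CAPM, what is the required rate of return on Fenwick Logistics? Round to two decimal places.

11.21%

β = Cov(R_i, R_m) / Var(R_m) = 0.0287 / 0.0308 = 0.9318
E(R) = R_f + β × MRP = 3.2% + 0.9318 × 8.6% = 11.21%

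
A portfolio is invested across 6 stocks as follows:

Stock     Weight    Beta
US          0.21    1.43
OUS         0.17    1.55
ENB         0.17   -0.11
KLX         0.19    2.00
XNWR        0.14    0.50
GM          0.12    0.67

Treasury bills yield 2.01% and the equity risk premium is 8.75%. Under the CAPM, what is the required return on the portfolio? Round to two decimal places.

11.42%

β_P = Σ w_i β_i = 0.21×1.43 + 0.17×1.55 + 0.17×-0.11 + 0.19×2.00 + 0.14×0.50 + 0.12×0.67 = 1.0755
E(R_P) = R_f + β_P × MRP = 2.01% + 1.0755 × 8.75% = 11.42%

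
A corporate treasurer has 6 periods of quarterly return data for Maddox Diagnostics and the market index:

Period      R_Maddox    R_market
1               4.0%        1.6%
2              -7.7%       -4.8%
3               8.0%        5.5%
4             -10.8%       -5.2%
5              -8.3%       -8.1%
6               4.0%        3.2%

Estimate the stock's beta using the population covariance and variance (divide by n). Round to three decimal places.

Mean R_i = (4.0 − 7.7 + 8.0 − 10.8 − 8.3 + 4.0) / 6 = -1.8000%
Mean R_m = (1.6 − 4.8 + 5.5 − 5.2 − 8.1 + 3.2) / 6 = -1.3000%
Σ(R_i − R̄_i)(R_m − R̄_m) = 209.5100  ⇒  Cov = 209.5100 / 6 = 34.9183
Σ(R_m − R̄_m)² = 148.6000  ⇒  Var(R_m) = 148.6000 / 6 = 24.7667
β = Cov / Var(R_m) = 34.9183 / 24.7667 = 1.4099

1.410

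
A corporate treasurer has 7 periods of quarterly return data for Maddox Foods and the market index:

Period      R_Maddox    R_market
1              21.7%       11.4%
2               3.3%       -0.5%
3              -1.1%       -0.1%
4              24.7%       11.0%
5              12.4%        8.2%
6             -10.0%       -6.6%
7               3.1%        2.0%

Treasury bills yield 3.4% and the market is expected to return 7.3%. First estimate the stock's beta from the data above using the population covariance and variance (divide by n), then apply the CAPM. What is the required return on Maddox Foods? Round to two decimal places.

Mean R_i = (21.7 + 3.3 − 1.1 + 24.7 + 12.4 − 10.0 + 3.1) / 7 = 7.7286%
Mean R_m = (11.4 − 0.5 − 0.1 + 11.0 + 8.2 − 6.6 + 2.0) / 7 = 3.6286%
Σ(R_i − R̄_i)(R_m − R̄_m) = 495.1143  ⇒  Cov = 495.1143 / 7 = 70.7306
Σ(R_m − R̄_m)² = 273.8543  ⇒  Var(R_m) = 273.8543 / 7 = 39.1220
β = Cov / Var(R_m) = 70.7306 / 39.1220 = 1.8079
MRP = 7.3% − 3.4% = 3.90%
E(R) = R_f + β × MRP = 3.4% + 1.8079 × 3.9% = 10.45%

10.45%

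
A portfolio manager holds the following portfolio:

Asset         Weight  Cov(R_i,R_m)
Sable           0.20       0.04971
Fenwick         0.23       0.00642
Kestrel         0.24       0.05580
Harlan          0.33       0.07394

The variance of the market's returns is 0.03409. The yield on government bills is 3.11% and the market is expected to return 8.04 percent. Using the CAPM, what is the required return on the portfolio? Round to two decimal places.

10.23%

β_Sable = 0.04971 / 0.03409 = 1.4582
β_Fenwick = 0.00642 / 0.03409 = 0.1883
β_Kestrel = 0.05580 / 0.03409 = 1.6368
β_Harlan = 0.07394 / 0.03409 = 2.1690
β_P = Σ w_i β_i = 0.20×1.4582 + 0.23×0.1883 + 0.24×1.6368 + 0.33×2.1690 = 1.4436
MRP = 8.04% − 3.11% = 4.93%
E(R_P) = R_f + β_P × MRP = 3.11% + 1.4436 × 4.93% = 10.23%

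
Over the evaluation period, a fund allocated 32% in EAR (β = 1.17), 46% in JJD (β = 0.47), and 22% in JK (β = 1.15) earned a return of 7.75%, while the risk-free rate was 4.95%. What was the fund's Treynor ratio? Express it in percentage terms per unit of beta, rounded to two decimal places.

3.32%

β_P = 0.32×1.17 + 0.46×0.47 + 0.22×1.15 = 0.8436
Treynor = (R_P − R_f) / β_P = (7.75% − 4.95%) / 0.8436 = 2.80% / 0.8436 = 3.32%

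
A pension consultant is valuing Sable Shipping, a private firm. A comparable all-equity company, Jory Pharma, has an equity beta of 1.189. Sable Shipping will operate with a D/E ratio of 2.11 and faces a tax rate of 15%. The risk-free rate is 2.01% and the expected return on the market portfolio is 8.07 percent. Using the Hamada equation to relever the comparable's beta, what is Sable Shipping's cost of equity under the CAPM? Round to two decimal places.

β_L = β_U × [1 + (1 − t)(D/E)] = 1.189 × [1 + (1 − 0.15) × 2.11]
    = 1.189 × [1 + 0.85 × 2.11] = 1.189 × 2.7935 = 3.3215
MRP = 8.07% − 2.01% = 6.06%
E(R) = R_f + β_L × MRP = 2.01% + 3.3215 × 6.06% = 22.14%

22.14%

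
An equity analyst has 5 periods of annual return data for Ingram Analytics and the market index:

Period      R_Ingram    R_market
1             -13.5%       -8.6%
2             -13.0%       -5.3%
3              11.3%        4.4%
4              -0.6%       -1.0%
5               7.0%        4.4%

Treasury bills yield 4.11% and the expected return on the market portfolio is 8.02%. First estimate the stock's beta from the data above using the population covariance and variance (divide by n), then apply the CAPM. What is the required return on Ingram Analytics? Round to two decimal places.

Mean R_i = (-13.5 − 13.0 + 11.3 − 0.6 + 7.0) / 5 = -1.7600%
Mean R_m = (-8.6 − 5.3 + 4.4 − 1.0 + 4.4) / 5 = -1.2200%
Σ(R_i − R̄_i)(R_m − R̄_m) = 255.3840  ⇒  Cov = 255.3840 / 5 = 51.0768
Σ(R_m − R̄_m)² = 134.3280  ⇒  Var(R_m) = 134.3280 / 5 = 26.8656
β = Cov / Var(R_m) = 51.0768 / 26.8656 = 1.9012
MRP = 8.02% − 4.11% = 3.91%
E(R) = R_f + β × MRP = 4.11% + 1.9012 × 3.91% = 11.54%

11.54%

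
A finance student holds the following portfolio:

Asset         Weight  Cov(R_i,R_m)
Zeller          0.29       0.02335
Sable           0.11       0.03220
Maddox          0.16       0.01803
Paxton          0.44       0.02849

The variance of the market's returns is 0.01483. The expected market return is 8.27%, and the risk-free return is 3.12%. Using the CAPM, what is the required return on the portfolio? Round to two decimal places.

12.06%

β_Zeller = 0.02335 / 0.01483 = 1.5745
β_Sable = 0.03220 / 0.01483 = 2.1713
β_Maddox = 0.01803 / 0.01483 = 1.2158
β_Paxton = 0.02849 / 0.01483 = 1.9211
β_P = Σ w_i β_i = 0.29×1.5745 + 0.11×2.1713 + 0.16×1.2158 + 0.44×1.9211 = 1.7353
MRP = 8.27% − 3.12% = 5.15%
E(R_P) = R_f + β_P × MRP = 3.12% + 1.7353 × 5.15% = 12.06%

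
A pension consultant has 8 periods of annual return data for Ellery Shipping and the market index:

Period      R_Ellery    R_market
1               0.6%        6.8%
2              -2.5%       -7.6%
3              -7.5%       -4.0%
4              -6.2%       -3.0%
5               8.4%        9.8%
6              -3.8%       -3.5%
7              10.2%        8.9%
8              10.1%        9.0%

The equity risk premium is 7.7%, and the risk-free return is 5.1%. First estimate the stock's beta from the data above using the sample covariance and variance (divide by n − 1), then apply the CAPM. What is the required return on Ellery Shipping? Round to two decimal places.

12.08%

Mean R_i = (0.6 − 2.5 − 7.5 − 6.2 + 8.4 − 3.8 + 10.2 + 10.1) / 8 = 1.1625%
Mean R_m = (6.8 − 7.6 − 4.0 − 3.0 + 9.8 − 3.5 + 8.9 + 9.0) / 8 = 2.0500%
Σ(R_i − R̄_i)(R_m − R̄_m) = 329.9150  ⇒  Cov = 329.9150 / 7 = 47.1307
Σ(R_m − R̄_m)² = 363.8800  ⇒  Var(R_m) = 363.8800 / 7 = 51.9829
β = Cov / Var(R_m) = 47.1307 / 51.9829 = 0.9067
E(R) = R_f + β × MRP = 5.1% + 0.9067 × 7.7% = 12.08%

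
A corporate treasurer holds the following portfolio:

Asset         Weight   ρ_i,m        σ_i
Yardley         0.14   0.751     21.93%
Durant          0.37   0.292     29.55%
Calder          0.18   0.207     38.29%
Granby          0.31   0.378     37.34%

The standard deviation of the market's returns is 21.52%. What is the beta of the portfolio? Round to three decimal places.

β_Yardley = 0.751 × 21.93% / 21.52% = 0.7653
β_Durant = 0.292 × 29.55% / 21.52% = 0.4010
β_Calder = 0.207 × 38.29% / 21.52% = 0.3683
β_Granby = 0.378 × 37.34% / 21.52% = 0.6559
β_P = Σ w_i β_i = 0.14×0.7653 + 0.37×0.4010 + 0.18×0.3683 + 0.31×0.6559 = 0.5251

0.525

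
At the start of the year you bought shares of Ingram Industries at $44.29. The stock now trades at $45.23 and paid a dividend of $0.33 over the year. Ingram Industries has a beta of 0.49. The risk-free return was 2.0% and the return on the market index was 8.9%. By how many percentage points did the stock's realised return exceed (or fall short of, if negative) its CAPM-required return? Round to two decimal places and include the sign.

-2.51%

Realised HPR = (P1 + D1 − P0) / P0 = (45.23 + 0.33 − 44.29) / 44.29 = 1.27 / 44.29 = 2.8675%
MRP = 8.9% − 2.0% = 6.90%
CAPM required = R_f + β·MRP = 2.0% + 0.49 × 6.9% = 5.3810%
α = realised − required = 2.8675% − 5.3810% = -2.51%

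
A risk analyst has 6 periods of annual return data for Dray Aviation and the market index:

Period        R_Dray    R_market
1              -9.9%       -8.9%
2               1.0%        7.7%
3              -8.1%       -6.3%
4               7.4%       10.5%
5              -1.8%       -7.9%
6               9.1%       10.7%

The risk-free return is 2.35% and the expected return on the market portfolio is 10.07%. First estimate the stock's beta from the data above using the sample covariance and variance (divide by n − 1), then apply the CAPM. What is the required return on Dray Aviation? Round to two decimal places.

8.03%

Mean R_i = (-9.9 + 1.0 − 8.1 + 7.4 − 1.8 + 9.1) / 6 = -0.3833%
Mean R_m = (-8.9 + 7.7 − 6.3 + 10.5 − 7.9 + 10.7) / 6 = 0.9667%
Σ(R_i − R̄_i)(R_m − R̄_m) = 338.3533  ⇒  Cov = 338.3533 / 5 = 67.6707
Σ(R_m − R̄_m)² = 459.7333  ⇒  Var(R_m) = 459.7333 / 5 = 91.9467
β = Cov / Var(R_m) = 67.6707 / 91.9467 = 0.7360
MRP = 10.07% − 2.35% = 7.72%
E(R) = R_f + β × MRP = 2.35% + 0.7360 × 7.72% = 8.03%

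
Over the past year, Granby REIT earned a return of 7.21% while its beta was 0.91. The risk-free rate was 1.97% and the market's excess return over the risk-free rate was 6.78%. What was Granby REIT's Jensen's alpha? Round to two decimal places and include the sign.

-0.93%

CAPM benchmark = R_f + β(R_m − R_f) = 1.97% + 0.91 × 6.78% = 8.1398%
α = actual − benchmark = 7.21% − 8.1398% = -0.93%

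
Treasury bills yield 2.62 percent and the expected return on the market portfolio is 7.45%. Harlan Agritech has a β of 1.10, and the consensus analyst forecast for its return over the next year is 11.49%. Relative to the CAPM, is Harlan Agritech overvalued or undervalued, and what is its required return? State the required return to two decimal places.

Undervalued; required return 7.93%

MRP = 7.45% − 2.62% = 4.83%
Required return = R_f + β·MRP = 2.62% + 1.10 × 4.83% = 7.93%
Forecast 11.49% > required 7.93% → the stock plots above the SML → undervalued.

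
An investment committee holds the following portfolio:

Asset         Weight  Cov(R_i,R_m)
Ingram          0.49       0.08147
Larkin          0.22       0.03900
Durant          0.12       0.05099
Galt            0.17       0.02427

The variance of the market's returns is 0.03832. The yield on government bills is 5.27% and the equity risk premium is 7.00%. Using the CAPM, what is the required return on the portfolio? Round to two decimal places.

β_Ingram = 0.08147 / 0.03832 = 2.1260
β_Larkin = 0.03900 / 0.03832 = 1.0177
β_Durant = 0.05099 / 0.03832 = 1.3306
β_Galt = 0.02427 / 0.03832 = 0.6334
β_P = Σ w_i β_i = 0.49×2.1260 + 0.22×1.0177 + 0.12×1.3306 + 0.17×0.6334 = 1.5330
E(R_P) = R_f + β_P × MRP = 5.27% + 1.5330 × 7.00% = 16.00%

16.00%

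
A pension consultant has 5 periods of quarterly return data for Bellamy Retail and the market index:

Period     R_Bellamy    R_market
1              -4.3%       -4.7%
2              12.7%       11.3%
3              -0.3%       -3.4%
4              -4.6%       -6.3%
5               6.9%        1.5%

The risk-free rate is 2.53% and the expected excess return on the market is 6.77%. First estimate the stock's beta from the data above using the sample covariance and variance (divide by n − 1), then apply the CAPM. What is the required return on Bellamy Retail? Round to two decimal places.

Mean R_i = (-4.3 + 12.7 − 0.3 − 4.6 + 6.9) / 5 = 2.0800%
Mean R_m = (-4.7 + 11.3 − 3.4 − 6.3 + 1.5) / 5 = -0.3200%
Σ(R_i − R̄_i)(R_m − R̄_m) = 207.3980  ⇒  Cov = 207.3980 / 4 = 51.8495
Σ(R_m − R̄_m)² = 202.7680  ⇒  Var(R_m) = 202.7680 / 4 = 50.6920
β = Cov / Var(R_m) = 51.8495 / 50.6920 = 1.0228
E(R) = R_f + β × MRP = 2.53% + 1.0228 × 6.77% = 9.45%

9.45%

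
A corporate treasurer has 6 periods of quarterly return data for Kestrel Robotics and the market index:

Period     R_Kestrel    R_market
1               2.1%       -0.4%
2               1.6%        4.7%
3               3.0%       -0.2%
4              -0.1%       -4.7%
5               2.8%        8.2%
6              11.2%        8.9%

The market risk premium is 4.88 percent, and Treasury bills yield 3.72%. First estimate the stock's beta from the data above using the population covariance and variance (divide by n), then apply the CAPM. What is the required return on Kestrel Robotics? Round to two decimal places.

Mean R_i = (2.1 + 1.6 + 3.0 − 0.1 + 2.8 + 11.2) / 6 = 3.4333%
Mean R_m = (-0.4 + 4.7 − 0.2 − 4.7 + 8.2 + 8.9) / 6 = 2.7500%
Σ(R_i − R̄_i)(R_m − R̄_m) = 72.5400  ⇒  Cov = 72.5400 / 6 = 12.0900
Σ(R_m − R̄_m)² = 145.4550  ⇒  Var(R_m) = 145.4550 / 6 = 24.2425
β = Cov / Var(R_m) = 12.0900 / 24.2425 = 0.4987
E(R) = R_f + β × MRP = 3.72% + 0.4987 × 4.88% = 6.15%

6.15%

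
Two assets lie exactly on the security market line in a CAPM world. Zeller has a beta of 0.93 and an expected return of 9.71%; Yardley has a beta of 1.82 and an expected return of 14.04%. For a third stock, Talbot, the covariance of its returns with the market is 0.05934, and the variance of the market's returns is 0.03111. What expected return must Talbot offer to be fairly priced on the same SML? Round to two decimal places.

MRP = (14.04% − 9.71%) / (1.82 − 0.93) = 4.8652%
R_f = 9.71% − 0.93 × 4.8652% = 5.1854%
β_Talbot = Cov / Var(R_m) = 0.05934 / 0.03111 = 1.9074
E(R_Talbot) = R_f + β × MRP = 5.1854% + 1.9074 × 4.8652% = 14.47%

14.47%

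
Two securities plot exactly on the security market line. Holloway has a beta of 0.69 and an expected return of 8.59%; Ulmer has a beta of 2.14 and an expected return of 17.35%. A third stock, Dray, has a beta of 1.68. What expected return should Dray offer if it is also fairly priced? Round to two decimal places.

MRP (SML slope) = (17.35% − 8.59%) / (2.14 − 0.69) = 8.76% / 1.45 = 6.0414%
R_f (intercept) = 8.59% − 0.69 × 6.0414% = 4.4214%
E(R_Dray) = R_f + β × MRP = 4.4214% + 1.68 × 6.0414% = 14.57%

14.57%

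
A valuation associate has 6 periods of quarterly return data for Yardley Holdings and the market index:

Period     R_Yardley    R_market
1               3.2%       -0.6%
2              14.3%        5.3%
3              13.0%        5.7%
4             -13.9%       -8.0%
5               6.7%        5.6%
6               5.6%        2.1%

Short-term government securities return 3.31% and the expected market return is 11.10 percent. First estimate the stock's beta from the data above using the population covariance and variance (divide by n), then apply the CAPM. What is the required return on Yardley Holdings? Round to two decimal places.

Mean R_i = (3.2 + 14.3 + 13.0 − 13.9 + 6.7 + 5.6) / 6 = 4.8167%
Mean R_m = (-0.6 + 5.3 + 5.7 − 8.0 + 5.6 + 2.1) / 6 = 1.6833%
Σ(R_i − R̄_i)(R_m − R̄_m) = 259.8017  ⇒  Cov = 259.8017 / 6 = 43.3003
Σ(R_m − R̄_m)² = 143.7083  ⇒  Var(R_m) = 143.7083 / 6 = 23.9514
β = Cov / Var(R_m) = 43.3003 / 23.9514 = 1.8078
MRP = 11.10% − 3.31% = 7.79%
E(R) = R_f + β × MRP = 3.31% + 1.8078 × 7.79% = 17.39%

17.39%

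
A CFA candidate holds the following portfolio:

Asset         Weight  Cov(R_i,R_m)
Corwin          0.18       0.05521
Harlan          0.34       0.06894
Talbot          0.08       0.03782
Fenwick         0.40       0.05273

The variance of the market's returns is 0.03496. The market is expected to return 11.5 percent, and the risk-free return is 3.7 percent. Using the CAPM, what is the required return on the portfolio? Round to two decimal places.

β_Corwin = 0.05521 / 0.03496 = 1.5792
β_Harlan = 0.06894 / 0.03496 = 1.9720
β_Talbot = 0.03782 / 0.03496 = 1.0818
β_Fenwick = 0.05273 / 0.03496 = 1.5083
β_P = Σ w_i β_i = 0.18×1.5792 + 0.34×1.9720 + 0.08×1.0818 + 0.40×1.5083 = 1.6446
MRP = 11.5% − 3.7% = 7.80%
E(R_P) = R_f + β_P × MRP = 3.7% + 1.6446 × 7.8% = 16.53%

16.53%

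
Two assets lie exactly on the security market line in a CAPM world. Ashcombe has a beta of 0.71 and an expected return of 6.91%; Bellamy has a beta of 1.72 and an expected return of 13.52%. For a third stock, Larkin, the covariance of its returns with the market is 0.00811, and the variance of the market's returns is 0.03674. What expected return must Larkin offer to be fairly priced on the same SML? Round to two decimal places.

MRP = (13.52% − 6.91%) / (1.72 − 0.71) = 6.5446%
R_f = 6.91% − 0.71 × 6.5446% = 2.2633%
β_Larkin = Cov / Var(R_m) = 0.00811 / 0.03674 = 0.2207
E(R_Larkin) = R_f + β × MRP = 2.2633% + 0.2207 × 6.5446% = 3.71%

3.71%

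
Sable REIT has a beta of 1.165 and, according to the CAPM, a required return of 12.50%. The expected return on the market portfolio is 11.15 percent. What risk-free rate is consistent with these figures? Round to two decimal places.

2.97%

E(R) = R_f + β(E(R_m) − R_f) = R_f(1 − β) + β·E(R_m)
12.50% = R_f × (1 − 1.165) + 1.165 × 11.15%
12.50% = R_f × -0.165 + 12.98975%
R_f = (12.50% − 12.98975%) / -0.165 = 2.97%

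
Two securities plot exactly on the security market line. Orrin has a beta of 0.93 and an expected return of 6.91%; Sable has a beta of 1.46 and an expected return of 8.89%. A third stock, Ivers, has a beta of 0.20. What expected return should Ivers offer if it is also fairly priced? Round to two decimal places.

MRP (SML slope) = (8.89% − 6.91%) / (1.46 − 0.93) = 1.98% / 0.53 = 3.7358%
R_f (intercept) = 6.91% − 0.93 × 3.7358% = 3.4357%
E(R_Ivers) = R_f + β × MRP = 3.4357% + 0.20 × 3.7358% = 4.18%

4.18%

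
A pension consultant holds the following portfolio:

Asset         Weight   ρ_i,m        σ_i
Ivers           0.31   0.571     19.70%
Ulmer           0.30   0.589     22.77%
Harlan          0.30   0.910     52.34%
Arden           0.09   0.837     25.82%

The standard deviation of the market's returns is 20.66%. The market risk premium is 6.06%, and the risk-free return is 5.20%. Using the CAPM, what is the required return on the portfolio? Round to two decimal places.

β_Ivers = 0.571 × 19.70% / 20.66% = 0.5445
β_Ulmer = 0.589 × 22.77% / 20.66% = 0.6492
β_Harlan = 0.910 × 52.34% / 20.66% = 2.3054
β_Arden = 0.837 × 25.82% / 20.66% = 1.0460
β_P = Σ w_i β_i = 0.31×0.5445 + 0.30×0.6492 + 0.30×2.3054 + 0.09×1.0460 = 1.1493
E(R_P) = R_f + β_P × MRP = 5.20% + 1.1493 × 6.06% = 12.16%

12.16%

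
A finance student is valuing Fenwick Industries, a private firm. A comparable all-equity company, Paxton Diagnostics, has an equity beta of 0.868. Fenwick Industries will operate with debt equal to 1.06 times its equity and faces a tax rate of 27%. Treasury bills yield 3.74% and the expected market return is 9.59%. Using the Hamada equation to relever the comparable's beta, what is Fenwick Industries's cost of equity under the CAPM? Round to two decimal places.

β_L = β_U × [1 + (1 − t)(D/E)] = 0.868 × [1 + (1 − 0.27) × 1.06]
    = 0.868 × [1 + 0.73 × 1.06] = 0.868 × 1.7738 = 1.5397
MRP = 9.59% − 3.74% = 5.85%
E(R) = R_f + β_L × MRP = 3.74% + 1.5397 × 5.85% = 12.75%

12.75%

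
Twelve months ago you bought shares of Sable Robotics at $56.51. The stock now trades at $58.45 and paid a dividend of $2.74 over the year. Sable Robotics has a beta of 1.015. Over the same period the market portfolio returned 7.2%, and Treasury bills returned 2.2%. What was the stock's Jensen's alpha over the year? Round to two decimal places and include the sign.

Realised HPR = (P1 + D1 − P0) / P0 = (58.45 + 2.74 − 56.51) / 56.51 = 4.68 / 56.51 = 8.2817%
MRP = 7.2% − 2.2% = 5.00%
CAPM required = R_f + β·MRP = 2.2% + 1.015 × 5.0% = 7.2750%
α = realised − required = 8.2817% − 7.2750% = +1.01%

+1.01%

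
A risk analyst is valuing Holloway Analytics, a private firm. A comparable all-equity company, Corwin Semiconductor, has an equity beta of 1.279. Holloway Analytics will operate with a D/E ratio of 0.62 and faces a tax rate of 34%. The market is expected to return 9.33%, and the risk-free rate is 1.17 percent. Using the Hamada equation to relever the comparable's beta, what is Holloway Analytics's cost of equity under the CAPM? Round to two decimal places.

15.88%

β_L = β_U × [1 + (1 − t)(D/E)] = 1.279 × [1 + (1 − 0.34) × 0.62]
    = 1.279 × [1 + 0.66 × 0.62] = 1.279 × 1.4092 = 1.8024
MRP = 9.33% − 1.17% = 8.16%
E(R) = R_f + β_L × MRP = 1.17% + 1.8024 × 8.16% = 15.88%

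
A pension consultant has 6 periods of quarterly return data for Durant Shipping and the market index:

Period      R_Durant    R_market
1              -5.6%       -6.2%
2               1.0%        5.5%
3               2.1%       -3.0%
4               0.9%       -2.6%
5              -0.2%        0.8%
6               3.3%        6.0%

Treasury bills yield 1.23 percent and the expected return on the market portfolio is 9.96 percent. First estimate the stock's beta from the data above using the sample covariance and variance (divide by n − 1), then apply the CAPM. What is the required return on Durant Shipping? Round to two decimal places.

4.91%

Mean R_i = (-5.6 + 1.0 + 2.1 + 0.9 − 0.2 + 3.3) / 6 = 0.2500%
Mean R_m = (-6.2 + 5.5 − 3.0 − 2.6 + 0.8 + 6.0) / 6 = 0.0833%
Σ(R_i − R̄_i)(R_m − R̄_m) = 51.0950  ⇒  Cov = 51.0950 / 5 = 10.2190
Σ(R_m − R̄_m)² = 121.0483  ⇒  Var(R_m) = 121.0483 / 5 = 24.2097
β = Cov / Var(R_m) = 10.2190 / 24.2097 = 0.4221
MRP = 9.96% − 1.23% = 8.73%
E(R) = R_f + β × MRP = 1.23% + 0.4221 × 8.73% = 4.91%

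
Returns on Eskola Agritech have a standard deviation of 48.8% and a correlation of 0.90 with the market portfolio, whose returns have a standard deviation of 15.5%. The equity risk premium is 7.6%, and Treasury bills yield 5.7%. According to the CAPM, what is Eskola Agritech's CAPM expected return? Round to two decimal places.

27.23%

β = ρ × σ_i / σ_m = 0.90 × 48.8% / 15.5% = 2.8335
E(R) = 5.7% + 2.8335 × 7.6% = 27.23%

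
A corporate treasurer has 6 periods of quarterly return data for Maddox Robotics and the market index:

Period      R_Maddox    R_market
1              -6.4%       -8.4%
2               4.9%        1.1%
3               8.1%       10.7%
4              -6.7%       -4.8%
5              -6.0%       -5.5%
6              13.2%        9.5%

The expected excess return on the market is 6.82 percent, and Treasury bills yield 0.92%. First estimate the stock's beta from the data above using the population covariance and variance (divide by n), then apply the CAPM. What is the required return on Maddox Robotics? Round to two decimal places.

Mean R_i = (-6.4 + 4.9 + 8.1 − 6.7 − 6.0 + 13.2) / 6 = 1.1833%
Mean R_m = (-8.4 + 1.1 + 10.7 − 4.8 − 5.5 + 9.5) / 6 = 0.4333%
Σ(R_i − R̄_i)(R_m − R̄_m) = 333.3033  ⇒  Cov = 333.3033 / 6 = 55.5506
Σ(R_m − R̄_m)² = 328.6733  ⇒  Var(R_m) = 328.6733 / 6 = 54.7789
β = Cov / Var(R_m) = 55.5506 / 54.7789 = 1.0141
E(R) = R_f + β × MRP = 0.92% + 1.0141 × 6.82% = 7.84%

7.84%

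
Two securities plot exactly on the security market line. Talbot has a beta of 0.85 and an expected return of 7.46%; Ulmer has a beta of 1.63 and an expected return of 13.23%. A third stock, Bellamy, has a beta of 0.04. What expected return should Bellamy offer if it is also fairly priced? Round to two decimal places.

1.47%

MRP (SML slope) = (13.23% − 7.46%) / (1.63 − 0.85) = 5.77% / 0.78 = 7.3974%
R_f (intercept) = 7.46% − 0.85 × 7.3974% = 1.1722%
E(R_Bellamy) = R_f + β × MRP = 1.1722% + 0.04 × 7.3974% = 1.47%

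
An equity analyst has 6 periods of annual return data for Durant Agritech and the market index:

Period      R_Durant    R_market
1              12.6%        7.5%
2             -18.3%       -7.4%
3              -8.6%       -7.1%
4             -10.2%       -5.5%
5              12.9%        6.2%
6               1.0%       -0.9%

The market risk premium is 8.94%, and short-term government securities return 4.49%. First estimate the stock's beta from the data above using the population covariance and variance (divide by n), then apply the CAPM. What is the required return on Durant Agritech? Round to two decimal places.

Mean R_i = (12.6 − 18.3 − 8.6 − 10.2 + 12.9 + 1.0) / 6 = -1.7667%
Mean R_m = (7.5 − 7.4 − 7.1 − 5.5 + 6.2 − 0.9) / 6 = -1.2000%
Σ(R_i − R̄_i)(R_m − R̄_m) = 413.4400  ⇒  Cov = 413.4400 / 6 = 68.9067
Σ(R_m − R̄_m)² = 222.2800  ⇒  Var(R_m) = 222.2800 / 6 = 37.0467
β = Cov / Var(R_m) = 68.9067 / 37.0467 = 1.8600
E(R) = R_f + β × MRP = 4.49% + 1.8600 × 8.94% = 21.12%

21.12%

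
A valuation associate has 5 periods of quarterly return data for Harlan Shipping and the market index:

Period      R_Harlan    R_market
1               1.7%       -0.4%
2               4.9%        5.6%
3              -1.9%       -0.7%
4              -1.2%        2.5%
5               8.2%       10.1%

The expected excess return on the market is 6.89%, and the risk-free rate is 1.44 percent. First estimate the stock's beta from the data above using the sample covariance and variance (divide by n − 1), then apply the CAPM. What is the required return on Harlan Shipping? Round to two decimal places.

Mean R_i = (1.7 + 4.9 − 1.9 − 1.2 + 8.2) / 5 = 2.3400%
Mean R_m = (-0.4 + 5.6 − 0.7 + 2.5 + 10.1) / 5 = 3.4200%
Σ(R_i − R̄_i)(R_m − R̄_m) = 67.8960  ⇒  Cov = 67.8960 / 4 = 16.9740
Σ(R_m − R̄_m)² = 81.7880  ⇒  Var(R_m) = 81.7880 / 4 = 20.4470
β = Cov / Var(R_m) = 16.9740 / 20.4470 = 0.8301
E(R) = R_f + β × MRP = 1.44% + 0.8301 × 6.89% = 7.16%

7.16%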